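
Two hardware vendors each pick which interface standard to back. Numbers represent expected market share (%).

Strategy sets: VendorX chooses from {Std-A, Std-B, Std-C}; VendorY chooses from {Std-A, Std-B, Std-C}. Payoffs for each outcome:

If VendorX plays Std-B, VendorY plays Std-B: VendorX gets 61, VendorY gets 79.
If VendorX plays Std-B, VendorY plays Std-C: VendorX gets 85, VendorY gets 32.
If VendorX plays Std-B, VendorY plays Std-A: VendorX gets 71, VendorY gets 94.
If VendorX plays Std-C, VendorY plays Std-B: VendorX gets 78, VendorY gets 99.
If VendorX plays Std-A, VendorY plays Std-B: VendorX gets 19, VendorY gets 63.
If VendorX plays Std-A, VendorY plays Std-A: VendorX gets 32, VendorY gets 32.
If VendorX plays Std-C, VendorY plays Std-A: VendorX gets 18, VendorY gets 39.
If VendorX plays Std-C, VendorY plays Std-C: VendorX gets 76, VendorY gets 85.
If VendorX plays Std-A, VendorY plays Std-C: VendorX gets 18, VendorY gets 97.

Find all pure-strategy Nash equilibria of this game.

VendorX against Std-A: payoffs 32, 71, 18 → best response Std-B.
VendorX against Std-B: payoffs 19, 61, 78 → best response Std-C.
VendorX against Std-C: payoffs 18, 85, 76 → best response Std-B.
VendorY against Std-A: payoffs 32, 63, 97 → best response Std-C.
VendorY against Std-B: payoffs 94, 79, 32 → best response Std-A.
VendorY against Std-C: payoffs 39, 99, 85 → best response Std-B.
Mutual best responses: (Std-B, Std-A); (Std-C, Std-B).

Pure-strategy Nash equilibria: (Std-B, Std-A); (Std-C, Std-B)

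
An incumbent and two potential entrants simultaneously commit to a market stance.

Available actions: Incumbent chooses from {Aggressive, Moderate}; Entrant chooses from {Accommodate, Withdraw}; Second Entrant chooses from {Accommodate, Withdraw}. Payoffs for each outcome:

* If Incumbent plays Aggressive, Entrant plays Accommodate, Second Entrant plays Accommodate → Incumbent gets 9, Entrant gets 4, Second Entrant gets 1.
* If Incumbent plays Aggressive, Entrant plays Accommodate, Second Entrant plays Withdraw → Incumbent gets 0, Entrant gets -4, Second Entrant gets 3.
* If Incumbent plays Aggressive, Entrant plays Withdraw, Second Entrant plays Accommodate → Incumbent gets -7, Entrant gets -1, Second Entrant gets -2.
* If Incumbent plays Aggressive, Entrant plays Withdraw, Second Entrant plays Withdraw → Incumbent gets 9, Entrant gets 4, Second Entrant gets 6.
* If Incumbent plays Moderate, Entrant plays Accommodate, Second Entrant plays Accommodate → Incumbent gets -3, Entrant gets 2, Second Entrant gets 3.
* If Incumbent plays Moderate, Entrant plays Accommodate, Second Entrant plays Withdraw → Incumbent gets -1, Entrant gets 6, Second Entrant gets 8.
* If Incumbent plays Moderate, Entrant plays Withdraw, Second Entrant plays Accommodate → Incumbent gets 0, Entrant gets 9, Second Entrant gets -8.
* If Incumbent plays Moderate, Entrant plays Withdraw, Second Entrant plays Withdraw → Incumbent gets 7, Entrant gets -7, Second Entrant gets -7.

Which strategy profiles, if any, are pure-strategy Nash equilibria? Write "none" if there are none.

The unique pure-strategy Nash equilibrium is (Aggressive, Withdraw, Withdraw).

Incumbent against (Accommodate, Accommodate): payoffs 9, -3 → best response Aggressive.
Incumbent against (Accommodate, Withdraw): payoffs 0, -1 → best response Aggressive.
Incumbent against (Withdraw, Accommodate): payoffs -7, 0 → best response Moderate.
Incumbent against (Withdraw, Withdraw): payoffs 9, 7 → best response Aggressive.
Entrant against (Aggressive, Accommodate): payoffs 4, -1 → best response Accommodate.
Entrant against (Aggressive, Withdraw): payoffs -4, 4 → best response Withdraw.
Entrant against (Moderate, Accommodate): payoffs 2, 9 → best response Withdraw.
Entrant against (Moderate, Withdraw): payoffs 6, -7 → best response Accommodate.
Second Entrant against (Aggressive, Accommodate): payoffs 1, 3 → best response Withdraw.
Second Entrant against (Aggressive, Withdraw): payoffs -2, 6 → best response Withdraw.
Second Entrant against (Moderate, Accommodate): payoffs 3, 8 → best response Withdraw.
Second Entrant against (Moderate, Withdraw): payoffs -8, -7 → best response Withdraw.
Mutual best responses: (Aggressive, Withdraw, Withdraw).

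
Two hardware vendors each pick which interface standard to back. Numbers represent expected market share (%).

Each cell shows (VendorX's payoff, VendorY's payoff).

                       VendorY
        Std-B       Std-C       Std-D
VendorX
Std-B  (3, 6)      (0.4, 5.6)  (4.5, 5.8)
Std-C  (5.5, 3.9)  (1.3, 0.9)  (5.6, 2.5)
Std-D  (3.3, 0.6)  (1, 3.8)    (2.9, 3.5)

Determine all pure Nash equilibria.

The unique pure-strategy Nash equilibrium is (Std-C, Std-B).

(Std-B, Std-B): VendorX can switch to Std-C (3 → 5.5). Not NE.
(Std-B, Std-C): VendorX can switch to Std-C (0.4 → 1.3). Not NE.
(Std-B, Std-D): VendorX can switch to Std-C (4.5 → 5.6). Not NE.
(Std-C, Std-B): VendorX gets 5.5, best alternative 3.3; VendorY gets 3.9, best alternative 2.5. No profitable deviation — NE.
(Std-C, Std-C): VendorY can switch to Std-B (0.9 → 3.9). Not NE.
(Std-C, Std-D): VendorY can switch to Std-B (2.5 → 3.9). Not NE.
(Std-D, Std-B): VendorX can switch to Std-C (3.3 → 5.5). Not NE.
(The remaining 2 profiles each have a profitable deviation by the same check.)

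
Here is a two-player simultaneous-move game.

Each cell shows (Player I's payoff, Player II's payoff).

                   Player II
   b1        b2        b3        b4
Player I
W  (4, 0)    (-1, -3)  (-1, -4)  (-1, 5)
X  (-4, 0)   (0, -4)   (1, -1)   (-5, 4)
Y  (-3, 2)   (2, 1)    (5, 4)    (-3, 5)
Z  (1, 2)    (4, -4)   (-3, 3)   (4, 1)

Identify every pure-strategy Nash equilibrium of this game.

There is no pure-strategy Nash equilibrium.

Mark each player's best response to every combination of opponents' strategies; a profile where every player is best-responding is a pure Nash equilibrium.
Player I against b1: payoffs 4, -4, -3, 1 → best response W.
Player I against b2: payoffs -1, 0, 2, 4 → best response Z.
Player I against b3: payoffs -1, 1, 5, -3 → best response Y.
Player I against b4: payoffs -1, -5, -3, 4 → best response Z.
Player II against W: payoffs 0, -3, -4, 5 → best response b4.
Player II against X: payoffs 0, -4, -1, 4 → best response b4.
Player II against Y: payoffs 2, 1, 4, 5 → best response b4.
Player II against Z: payoffs 2, -4, 3, 1 → best response b3.
No profile is a mutual best response for all players.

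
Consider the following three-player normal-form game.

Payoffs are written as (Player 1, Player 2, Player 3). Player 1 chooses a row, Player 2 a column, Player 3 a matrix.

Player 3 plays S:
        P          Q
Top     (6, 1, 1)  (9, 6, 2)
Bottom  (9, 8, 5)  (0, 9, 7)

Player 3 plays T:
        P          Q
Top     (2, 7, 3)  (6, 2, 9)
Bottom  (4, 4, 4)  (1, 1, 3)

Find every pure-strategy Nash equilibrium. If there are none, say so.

none

Player 1 against (P, S): payoffs 6, 9 → best response Bottom.
Player 1 against (P, T): payoffs 2, 4 → best response Bottom.
Player 1 against (Q, S): payoffs 9, 0 → best response Top.
Player 1 against (Q, T): payoffs 6, 1 → best response Top.
Player 2 against (Top, S): payoffs 1, 6 → best response Q.
Player 2 against (Top, T): payoffs 7, 2 → best response P.
Player 2 against (Bottom, S): payoffs 8, 9 → best response Q.
Player 2 against (Bottom, T): payoffs 4, 1 → best response P.
Player 3 against (Top, P): payoffs 1, 3 → best response T.
Player 3 against (Top, Q): payoffs 2, 9 → best response T.
Player 3 against (Bottom, P): payoffs 5, 4 → best response S.
Player 3 against (Bottom, Q): payoffs 7, 3 → best response S.
No profile is a mutual best response for all players.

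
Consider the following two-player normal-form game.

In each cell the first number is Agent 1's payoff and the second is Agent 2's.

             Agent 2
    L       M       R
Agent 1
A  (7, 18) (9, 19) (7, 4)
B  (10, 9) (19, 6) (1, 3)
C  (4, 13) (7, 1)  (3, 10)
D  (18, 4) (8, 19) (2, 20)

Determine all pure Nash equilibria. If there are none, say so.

Check each profile: it is a Nash equilibrium iff no player can strictly gain by switching unilaterally.
(A, L): Agent 1 can switch to B (7 → 10). Not NE.
(A, M): Agent 1 can switch to B (9 → 19). Not NE.
(A, R): Agent 2 can switch to L (4 → 18). Not NE.
(B, L): Agent 1 can switch to D (10 → 18). Not NE.
(B, M): Agent 2 can switch to L (6 → 9). Not NE.
(B, R): Agent 1 can switch to A (1 → 7). Not NE.
(C, L): Agent 1 can switch to A (4 → 7). Not NE.
(C, M): Agent 1 can switch to A (7 → 9). Not NE.
(C, R): Agent 1 can switch to A (3 → 7). Not NE.
(D, L): Agent 2 can switch to M (4 → 19). Not NE.
(D, M): Agent 1 can switch to A (8 → 9). Not NE.
(D, R): Agent 1 can switch to A (2 → 7). Not NE.

none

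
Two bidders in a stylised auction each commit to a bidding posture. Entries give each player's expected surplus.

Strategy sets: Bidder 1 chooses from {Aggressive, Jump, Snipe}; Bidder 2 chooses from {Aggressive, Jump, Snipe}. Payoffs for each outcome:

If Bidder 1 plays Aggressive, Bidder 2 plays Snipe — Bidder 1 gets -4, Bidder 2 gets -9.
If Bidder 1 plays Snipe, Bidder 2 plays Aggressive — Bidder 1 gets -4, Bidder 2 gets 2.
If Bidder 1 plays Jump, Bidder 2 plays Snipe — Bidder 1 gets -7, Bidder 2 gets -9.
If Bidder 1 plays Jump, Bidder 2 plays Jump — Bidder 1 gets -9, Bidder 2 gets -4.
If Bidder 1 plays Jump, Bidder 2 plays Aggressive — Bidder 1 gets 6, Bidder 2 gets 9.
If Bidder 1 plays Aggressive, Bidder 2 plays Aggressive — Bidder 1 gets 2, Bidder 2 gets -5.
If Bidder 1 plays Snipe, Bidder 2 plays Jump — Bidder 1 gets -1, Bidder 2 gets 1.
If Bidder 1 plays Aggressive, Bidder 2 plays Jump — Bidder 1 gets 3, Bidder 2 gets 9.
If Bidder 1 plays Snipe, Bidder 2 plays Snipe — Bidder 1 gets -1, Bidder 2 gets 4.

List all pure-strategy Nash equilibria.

Bidder 1 against Aggressive: payoffs 2, 6, -4 → best response Jump.
Bidder 1 against Jump: payoffs 3, -9, -1 → best response Aggressive.
Bidder 1 against Snipe: payoffs -4, -7, -1 → best response Snipe.
Bidder 2 against Aggressive: payoffs -5, 9, -9 → best response Jump.
Bidder 2 against Jump: payoffs 9, -4, -9 → best response Aggressive.
Bidder 2 against Snipe: payoffs 2, 1, 4 → best response Snipe.
Mutual best responses: (Aggressive, Jump); (Jump, Aggressive); (Snipe, Snipe).

(Aggressive, Jump), (Jump, Aggressive), (Snipe, Snipe)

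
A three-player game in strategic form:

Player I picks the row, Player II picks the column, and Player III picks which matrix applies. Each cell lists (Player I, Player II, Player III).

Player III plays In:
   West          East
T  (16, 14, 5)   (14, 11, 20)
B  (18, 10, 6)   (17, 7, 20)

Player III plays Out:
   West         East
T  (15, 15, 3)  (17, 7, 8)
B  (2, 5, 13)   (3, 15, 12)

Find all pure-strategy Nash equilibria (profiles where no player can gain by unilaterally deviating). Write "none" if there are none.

Player I against (West, In): payoffs 16, 18 → best response B.
Player I against (West, Out): payoffs 15, 2 → best response T.
Player I against (East, In): payoffs 14, 17 → best response B.
Player I against (East, Out): payoffs 17, 3 → best response T.
Player II against (T, In): payoffs 14, 11 → best response West.
Player II against (T, Out): payoffs 15, 7 → best response West.
Player II against (B, In): payoffs 10, 7 → best response West.
Player II against (B, Out): payoffs 5, 15 → best response East.
Player III against (T, West): payoffs 5, 3 → best response In.
Player III against (T, East): payoffs 20, 8 → best response In.
Player III against (B, West): payoffs 6, 13 → best response Out.
Player III against (B, East): payoffs 20, 12 → best response In.
No profile is a mutual best response for all players.

There is no pure-strategy Nash equilibrium.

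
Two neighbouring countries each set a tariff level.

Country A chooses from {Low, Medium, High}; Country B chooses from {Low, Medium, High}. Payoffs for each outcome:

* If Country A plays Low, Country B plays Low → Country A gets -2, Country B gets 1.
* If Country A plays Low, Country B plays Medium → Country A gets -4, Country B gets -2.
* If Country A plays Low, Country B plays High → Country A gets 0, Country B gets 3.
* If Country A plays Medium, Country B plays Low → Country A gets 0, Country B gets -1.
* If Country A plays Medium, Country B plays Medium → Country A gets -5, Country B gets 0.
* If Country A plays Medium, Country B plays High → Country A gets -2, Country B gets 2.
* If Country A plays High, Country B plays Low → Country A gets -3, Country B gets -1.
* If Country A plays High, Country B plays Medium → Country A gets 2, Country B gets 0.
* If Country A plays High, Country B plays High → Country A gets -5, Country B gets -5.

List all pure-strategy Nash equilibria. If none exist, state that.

Pure-strategy Nash equilibria: (Low, High), (High, Medium)

(Low, Low): Country A can switch to Medium (-2 → 0). Not NE.
(Low, Medium): Country A can switch to High (-4 → 2). Not NE.
(Low, High): Country A gets 0, best alternative -2; Country B gets 3, best alternative 1. No profitable deviation — NE.
(Medium, Low): Country B can switch to Medium (-1 → 0). Not NE.
(Medium, Medium): Country A can switch to Low (-5 → -4). Not NE.
(Medium, High): Country A can switch to Low (-2 → 0). Not NE.
(High, Low): Country A can switch to Low (-3 → -2). Not NE.
(High, Medium): Country A gets 2, best alternative -4; Country B gets 0, best alternative -1. No profitable deviation — NE.
(High, High): Country A can switch to Low (-5 → 0). Not NE.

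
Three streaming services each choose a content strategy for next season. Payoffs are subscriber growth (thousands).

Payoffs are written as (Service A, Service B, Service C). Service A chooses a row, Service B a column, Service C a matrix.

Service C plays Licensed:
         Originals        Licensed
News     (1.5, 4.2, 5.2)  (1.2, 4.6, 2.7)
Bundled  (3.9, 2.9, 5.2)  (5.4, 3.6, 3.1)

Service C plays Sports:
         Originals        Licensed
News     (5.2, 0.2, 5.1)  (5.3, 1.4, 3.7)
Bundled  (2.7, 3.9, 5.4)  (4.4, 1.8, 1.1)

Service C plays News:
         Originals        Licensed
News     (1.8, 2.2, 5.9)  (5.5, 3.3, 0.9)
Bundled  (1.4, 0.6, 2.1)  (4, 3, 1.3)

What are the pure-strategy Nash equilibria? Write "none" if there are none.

Pure-strategy Nash equilibria: (News, Licensed, Sports); (Bundled, Licensed, Licensed)

Service A against (Originals, Licensed): payoffs 1.5, 3.9 → best response Bundled.
Service A against (Originals, Sports): payoffs 5.2, 2.7 → best response News.
Service A against (Originals, News): payoffs 1.8, 1.4 → best response News.
Service A against (Licensed, Licensed): payoffs 1.2, 5.4 → best response Bundled.
Service A against (Licensed, Sports): payoffs 5.3, 4.4 → best response News.
Service A against (Licensed, News): payoffs 5.5, 4 → best response News.
Service B against (News, Licensed): payoffs 4.2, 4.6 → best response Licensed.
Service B against (News, Sports): payoffs 0.2, 1.4 → best response Licensed.
Service B against (News, News): payoffs 2.2, 3.3 → best response Licensed.
Service B against (Bundled, Licensed): payoffs 2.9, 3.6 → best response Licensed.
Service B against (Bundled, Sports): payoffs 3.9, 1.8 → best response Originals.
Service B against (Bundled, News): payoffs 0.6, 3 → best response Licensed.
Service C against (News, Originals): payoffs 5.2, 5.1, 5.9 → best response News.
Service C against (News, Licensed): payoffs 2.7, 3.7, 0.9 → best response Sports.
Service C against (Bundled, Originals): payoffs 5.2, 5.4, 2.1 → best response Sports.
Service C against (Bundled, Licensed): payoffs 3.1, 1.1, 1.3 → best response Licensed.
Mutual best responses: (News, Licensed, Sports); (Bundled, Licensed, Licensed).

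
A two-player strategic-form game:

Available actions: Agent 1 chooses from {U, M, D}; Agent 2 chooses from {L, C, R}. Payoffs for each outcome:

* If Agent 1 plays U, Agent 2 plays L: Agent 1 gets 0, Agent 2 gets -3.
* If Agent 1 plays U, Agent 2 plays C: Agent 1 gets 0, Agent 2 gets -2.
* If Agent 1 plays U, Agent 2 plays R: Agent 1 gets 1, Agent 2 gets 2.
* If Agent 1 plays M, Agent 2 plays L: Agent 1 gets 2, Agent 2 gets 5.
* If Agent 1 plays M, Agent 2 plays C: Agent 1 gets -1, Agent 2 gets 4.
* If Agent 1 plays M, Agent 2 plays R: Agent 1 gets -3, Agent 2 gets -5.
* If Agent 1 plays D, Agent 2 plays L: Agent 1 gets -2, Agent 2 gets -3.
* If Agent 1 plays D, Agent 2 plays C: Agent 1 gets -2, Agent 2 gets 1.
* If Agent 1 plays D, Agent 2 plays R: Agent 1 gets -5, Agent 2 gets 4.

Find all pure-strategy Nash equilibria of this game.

Agent 1 against L: payoffs 0, 2, -2 → best response M.
Agent 1 against C: payoffs 0, -1, -2 → best response U.
Agent 1 against R: payoffs 1, -3, -5 → best response U.
Agent 2 against U: payoffs -3, -2, 2 → best response R.
Agent 2 against M: payoffs 5, 4, -5 → best response L.
Agent 2 against D: payoffs -3, 1, 4 → best response R.
Mutual best responses: (U, R); (M, L).

Pure-strategy Nash equilibria: (U, R); (M, L)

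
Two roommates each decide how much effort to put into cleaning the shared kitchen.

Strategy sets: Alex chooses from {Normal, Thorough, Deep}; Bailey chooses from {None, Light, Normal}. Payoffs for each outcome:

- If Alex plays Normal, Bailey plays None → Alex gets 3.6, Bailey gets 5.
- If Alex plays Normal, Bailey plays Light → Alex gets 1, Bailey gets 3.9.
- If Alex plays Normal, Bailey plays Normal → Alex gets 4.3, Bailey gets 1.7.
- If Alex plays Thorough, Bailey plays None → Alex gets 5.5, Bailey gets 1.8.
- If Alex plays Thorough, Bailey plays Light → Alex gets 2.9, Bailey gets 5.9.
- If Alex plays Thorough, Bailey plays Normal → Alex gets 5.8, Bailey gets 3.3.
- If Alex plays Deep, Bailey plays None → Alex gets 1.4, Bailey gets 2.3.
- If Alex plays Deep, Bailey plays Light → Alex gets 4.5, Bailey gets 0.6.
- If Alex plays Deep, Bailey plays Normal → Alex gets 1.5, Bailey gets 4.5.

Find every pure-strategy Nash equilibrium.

Alex against None: payoffs 3.6, 5.5, 1.4 → best response Thorough.
Alex against Light: payoffs 1, 2.9, 4.5 → best response Deep.
Alex against Normal: payoffs 4.3, 5.8, 1.5 → best response Thorough.
Bailey against Normal: payoffs 5, 3.9, 1.7 → best response None.
Bailey against Thorough: payoffs 1.8, 5.9, 3.3 → best response Light.
Bailey against Deep: payoffs 2.3, 0.6, 4.5 → best response Normal.
No profile is a mutual best response for all players.

There is no pure-strategy Nash equilibrium.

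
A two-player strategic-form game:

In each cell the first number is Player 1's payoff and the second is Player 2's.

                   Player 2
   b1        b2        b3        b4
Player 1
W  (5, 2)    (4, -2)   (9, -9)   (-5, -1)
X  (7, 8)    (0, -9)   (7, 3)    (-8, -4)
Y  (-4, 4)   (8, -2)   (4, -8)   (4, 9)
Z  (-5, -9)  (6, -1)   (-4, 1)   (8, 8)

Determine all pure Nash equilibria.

Pure-strategy Nash equilibria: (X, b1), (Z, b4)

(W, b1): Player 1 can switch to X (5 → 7). Not NE.
(W, b2): Player 1 can switch to Y (4 → 8). Not NE.
(W, b3): Player 2 can switch to b1 (-9 → 2). Not NE.
(W, b4): Player 1 can switch to Y (-5 → 4). Not NE.
(X, b1): Player 1 gets 7, best alternative 5; Player 2 gets 8, best alternative 3. No profitable deviation — NE.
(X, b2): Player 1 can switch to W (0 → 4). Not NE.
(X, b3): Player 1 can switch to W (7 → 9). Not NE.
(X, b4): Player 1 can switch to W (-8 → -5). Not NE.
(Y, b1): Player 1 can switch to W (-4 → 5). Not NE.
(Y, b2): Player 2 can switch to b1 (-2 → 4). Not NE.
(Y, b3): Player 1 can switch to W (4 → 9). Not NE.
(Z, b4): Player 1 gets 8, best alternative 4; Player 2 gets 8, best alternative 1. No profitable deviation — NE.
(The remaining 4 profiles each have a profitable deviation by the same check.)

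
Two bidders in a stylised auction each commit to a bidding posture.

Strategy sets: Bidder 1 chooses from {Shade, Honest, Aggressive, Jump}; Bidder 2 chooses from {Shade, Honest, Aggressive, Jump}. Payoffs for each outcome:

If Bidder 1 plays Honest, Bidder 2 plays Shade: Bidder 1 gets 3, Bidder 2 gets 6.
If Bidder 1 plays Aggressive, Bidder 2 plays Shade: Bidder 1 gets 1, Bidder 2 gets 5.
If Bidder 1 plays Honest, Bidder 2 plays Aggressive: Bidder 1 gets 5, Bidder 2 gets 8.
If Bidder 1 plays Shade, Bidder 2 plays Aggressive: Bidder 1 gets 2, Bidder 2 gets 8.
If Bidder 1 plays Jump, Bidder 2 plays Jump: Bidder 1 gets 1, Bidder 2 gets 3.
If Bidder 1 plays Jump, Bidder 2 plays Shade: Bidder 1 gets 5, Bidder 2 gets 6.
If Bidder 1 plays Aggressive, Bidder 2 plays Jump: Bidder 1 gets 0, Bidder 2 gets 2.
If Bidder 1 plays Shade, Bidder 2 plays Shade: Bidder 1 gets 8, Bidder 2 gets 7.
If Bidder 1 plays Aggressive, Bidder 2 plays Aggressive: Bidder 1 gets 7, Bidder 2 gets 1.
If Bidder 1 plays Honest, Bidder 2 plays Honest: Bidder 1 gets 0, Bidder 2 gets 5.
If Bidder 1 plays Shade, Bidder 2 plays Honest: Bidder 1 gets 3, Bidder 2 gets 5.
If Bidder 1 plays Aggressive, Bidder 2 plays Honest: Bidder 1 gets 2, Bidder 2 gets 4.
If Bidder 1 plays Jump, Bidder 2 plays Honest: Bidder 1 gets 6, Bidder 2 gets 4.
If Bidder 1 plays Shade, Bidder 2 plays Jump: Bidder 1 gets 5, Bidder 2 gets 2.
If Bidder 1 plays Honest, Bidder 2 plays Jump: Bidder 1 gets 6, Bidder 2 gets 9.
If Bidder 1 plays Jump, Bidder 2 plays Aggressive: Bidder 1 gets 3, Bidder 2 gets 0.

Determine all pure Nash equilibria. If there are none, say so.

The unique pure-strategy Nash equilibrium is (Honest, Jump).

(Shade, Shade): Bidder 2 can switch to Aggressive (7 → 8). Not NE.
(Shade, Honest): Bidder 1 can switch to Jump (3 → 6). Not NE.
(Shade, Aggressive): Bidder 1 can switch to Honest (2 → 5). Not NE.
(Shade, Jump): Bidder 1 can switch to Honest (5 → 6). Not NE.
(Honest, Shade): Bidder 1 can switch to Shade (3 → 8). Not NE.
(Honest, Honest): Bidder 1 can switch to Shade (0 → 3). Not NE.
(Honest, Aggressive): Bidder 1 can switch to Aggressive (5 → 7). Not NE.
(Honest, Jump): Bidder 1 gets 6, best alternative 5; Bidder 2 gets 9, best alternative 8. No profitable deviation — NE.
(Aggressive, Shade): Bidder 1 can switch to Shade (1 → 8). Not NE.
(Aggressive, Honest): Bidder 1 can switch to Shade (2 → 3). Not NE.
(Aggressive, Aggressive): Bidder 2 can switch to Shade (1 → 5). Not NE.
(The remaining 5 profiles each have a profitable deviation by the same check.)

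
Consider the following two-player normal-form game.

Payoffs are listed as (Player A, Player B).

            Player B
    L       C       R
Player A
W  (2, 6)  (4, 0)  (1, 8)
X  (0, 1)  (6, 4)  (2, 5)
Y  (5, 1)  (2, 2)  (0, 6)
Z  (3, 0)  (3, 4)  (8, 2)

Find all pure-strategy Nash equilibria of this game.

none

Mark each player's best response to every combination of opponents' strategies; a profile where every player is best-responding is a pure Nash equilibrium.
Player A against L: payoffs 2, 0, 5, 3 → best response Y.
Player A against C: payoffs 4, 6, 2, 3 → best response X.
Player A against R: payoffs 1, 2, 0, 8 → best response Z.
Player B against W: payoffs 6, 0, 8 → best response R.
Player B against X: payoffs 1, 4, 5 → best response R.
Player B against Y: payoffs 1, 2, 6 → best response R.
Player B against Z: payoffs 0, 4, 2 → best response C.
No profile is a mutual best response for all players.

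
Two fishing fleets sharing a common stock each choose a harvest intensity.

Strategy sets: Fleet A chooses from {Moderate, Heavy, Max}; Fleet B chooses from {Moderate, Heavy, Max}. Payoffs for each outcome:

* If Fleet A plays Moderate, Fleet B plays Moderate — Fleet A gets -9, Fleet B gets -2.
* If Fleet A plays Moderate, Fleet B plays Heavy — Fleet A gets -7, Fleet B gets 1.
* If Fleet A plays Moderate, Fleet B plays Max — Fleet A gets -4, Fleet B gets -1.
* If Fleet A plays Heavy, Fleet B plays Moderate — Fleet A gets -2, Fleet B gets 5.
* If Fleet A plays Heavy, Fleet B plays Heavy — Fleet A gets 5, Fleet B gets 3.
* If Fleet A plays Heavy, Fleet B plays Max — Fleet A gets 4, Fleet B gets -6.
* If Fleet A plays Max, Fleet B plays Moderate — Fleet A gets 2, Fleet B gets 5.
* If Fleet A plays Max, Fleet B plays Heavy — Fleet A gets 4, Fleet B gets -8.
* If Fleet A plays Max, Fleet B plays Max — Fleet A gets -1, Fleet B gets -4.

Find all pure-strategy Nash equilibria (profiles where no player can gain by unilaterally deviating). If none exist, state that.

For each strategy profile, look for a profitable unilateral deviation.
(Moderate, Moderate): Fleet A can switch to Heavy (-9 → -2). Not NE.
(Moderate, Heavy): Fleet A can switch to Heavy (-7 → 5). Not NE.
(Moderate, Max): Fleet A can switch to Heavy (-4 → 4). Not NE.
(Heavy, Moderate): Fleet A can switch to Max (-2 → 2). Not NE.
(Heavy, Heavy): Fleet B can switch to Moderate (3 → 5). Not NE.
(Heavy, Max): Fleet B can switch to Moderate (-6 → 5). Not NE.
(Max, Moderate): Fleet A gets 2, best alternative -2; Fleet B gets 5, best alternative -4. No profitable deviation — NE.
(The remaining 2 profiles each have a profitable deviation by the same check.)

Pure NE: (Max, Moderate)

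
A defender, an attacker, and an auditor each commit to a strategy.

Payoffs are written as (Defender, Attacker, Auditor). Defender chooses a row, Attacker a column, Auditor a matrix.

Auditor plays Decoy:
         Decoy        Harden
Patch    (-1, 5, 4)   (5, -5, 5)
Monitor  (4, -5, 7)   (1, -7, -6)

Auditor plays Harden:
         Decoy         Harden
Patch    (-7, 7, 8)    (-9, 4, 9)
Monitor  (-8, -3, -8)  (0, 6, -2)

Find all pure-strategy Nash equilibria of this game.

The pure Nash equilibria are (Patch, Decoy, Harden); (Monitor, Decoy, Decoy); (Monitor, Harden, Harden).

Defender against (Decoy, Decoy): payoffs -1, 4 → best response Monitor.
Defender against (Decoy, Harden): payoffs -7, -8 → best response Patch.
Defender against (Harden, Decoy): payoffs 5, 1 → best response Patch.
Defender against (Harden, Harden): payoffs -9, 0 → best response Monitor.
Attacker against (Patch, Decoy): payoffs 5, -5 → best response Decoy.
Attacker against (Patch, Harden): payoffs 7, 4 → best response Decoy.
Attacker against (Monitor, Decoy): payoffs -5, -7 → best response Decoy.
Attacker against (Monitor, Harden): payoffs -3, 6 → best response Harden.
Auditor against (Patch, Decoy): payoffs 4, 8 → best response Harden.
Auditor against (Patch, Harden): payoffs 5, 9 → best response Harden.
Auditor against (Monitor, Decoy): payoffs 7, -8 → best response Decoy.
Auditor against (Monitor, Harden): payoffs -6, -2 → best response Harden.
Mutual best responses: (Patch, Decoy, Harden); (Monitor, Decoy, Decoy); (Monitor, Harden, Harden).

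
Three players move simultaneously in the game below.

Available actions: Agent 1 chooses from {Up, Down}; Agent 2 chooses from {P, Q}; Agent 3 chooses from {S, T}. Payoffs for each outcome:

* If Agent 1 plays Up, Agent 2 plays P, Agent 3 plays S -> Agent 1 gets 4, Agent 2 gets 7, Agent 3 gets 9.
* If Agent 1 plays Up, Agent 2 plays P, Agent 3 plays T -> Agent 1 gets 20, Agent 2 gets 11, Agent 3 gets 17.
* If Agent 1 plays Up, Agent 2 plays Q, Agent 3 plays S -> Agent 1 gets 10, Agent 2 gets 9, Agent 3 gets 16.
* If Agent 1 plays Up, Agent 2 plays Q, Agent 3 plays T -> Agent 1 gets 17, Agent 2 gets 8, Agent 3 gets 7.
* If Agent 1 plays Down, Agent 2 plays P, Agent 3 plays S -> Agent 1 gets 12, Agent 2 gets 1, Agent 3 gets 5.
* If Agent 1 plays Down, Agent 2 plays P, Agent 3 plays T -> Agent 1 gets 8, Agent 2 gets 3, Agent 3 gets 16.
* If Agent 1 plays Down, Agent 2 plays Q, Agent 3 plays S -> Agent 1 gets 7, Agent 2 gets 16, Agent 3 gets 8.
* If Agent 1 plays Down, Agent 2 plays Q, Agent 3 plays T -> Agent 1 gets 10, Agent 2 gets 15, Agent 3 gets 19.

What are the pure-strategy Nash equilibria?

For each strategy profile, look for a profitable unilateral deviation.
(Up, P, S): Agent 1 can switch to Down (4 → 12). Not NE.
(Up, P, T): Agent 1 gets 20, best alternative 8; Agent 2 gets 11, best alternative 8; Agent 3 gets 17, best alternative 9. No profitable deviation — NE.
(Up, Q, S): Agent 1 gets 10, best alternative 7; Agent 2 gets 9, best alternative 7; Agent 3 gets 16, best alternative 7. No profitable deviation — NE.
(Up, Q, T): Agent 2 can switch to P (8 → 11). Not NE.
(Down, P, S): Agent 2 can switch to Q (1 → 16). Not NE.
(Down, P, T): Agent 1 can switch to Up (8 → 20). Not NE.
(Down, Q, S): Agent 1 can switch to Up (7 → 10). Not NE.
(Down, Q, T): Agent 1 can switch to Up (10 → 17). Not NE.

(Up, P, T) and (Up, Q, S)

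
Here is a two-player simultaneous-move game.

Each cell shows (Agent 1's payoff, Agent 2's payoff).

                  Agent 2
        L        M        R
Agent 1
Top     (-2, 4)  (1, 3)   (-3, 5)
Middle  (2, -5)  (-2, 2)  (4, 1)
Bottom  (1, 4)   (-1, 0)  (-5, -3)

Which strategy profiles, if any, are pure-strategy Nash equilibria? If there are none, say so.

No pure-strategy Nash equilibrium.

For each player, find the best response to each opponent profile; mutual best responses are the pure NE.
Agent 1 against L: payoffs -2, 2, 1 → best response Middle.
Agent 1 against M: payoffs 1, -2, -1 → best response Top.
Agent 1 against R: payoffs -3, 4, -5 → best response Middle.
Agent 2 against Top: payoffs 4, 3, 5 → best response R.
Agent 2 against Middle: payoffs -5, 2, 1 → best response M.
Agent 2 against Bottom: payoffs 4, 0, -3 → best response L.
No profile is a mutual best response for all players.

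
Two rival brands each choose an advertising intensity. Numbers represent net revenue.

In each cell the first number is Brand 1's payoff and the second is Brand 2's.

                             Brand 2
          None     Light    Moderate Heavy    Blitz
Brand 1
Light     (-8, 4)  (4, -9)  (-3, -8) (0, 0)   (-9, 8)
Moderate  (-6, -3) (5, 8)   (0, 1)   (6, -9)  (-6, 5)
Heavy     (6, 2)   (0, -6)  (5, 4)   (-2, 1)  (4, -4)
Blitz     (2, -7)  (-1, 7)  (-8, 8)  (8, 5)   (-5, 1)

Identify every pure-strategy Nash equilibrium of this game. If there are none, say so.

(Light, None): Brand 1 can switch to Moderate (-8 → -6). Not NE.
(Light, Light): Brand 1 can switch to Moderate (4 → 5). Not NE.
(Light, Moderate): Brand 1 can switch to Moderate (-3 → 0). Not NE.
(Light, Heavy): Brand 1 can switch to Moderate (0 → 6). Not NE.
(Light, Blitz): Brand 1 can switch to Moderate (-9 → -6). Not NE.
(Moderate, None): Brand 1 can switch to Heavy (-6 → 6). Not NE.
(Moderate, Light): Brand 1 gets 5, best alternative 4; Brand 2 gets 8, best alternative 5. No profitable deviation — NE.
(Heavy, Moderate): Brand 1 gets 5, best alternative 0; Brand 2 gets 4, best alternative 2. No profitable deviation — NE.
(The remaining 12 profiles each have a profitable deviation by the same check.)

Pure-strategy Nash equilibria: (Moderate, Light), (Heavy, Moderate)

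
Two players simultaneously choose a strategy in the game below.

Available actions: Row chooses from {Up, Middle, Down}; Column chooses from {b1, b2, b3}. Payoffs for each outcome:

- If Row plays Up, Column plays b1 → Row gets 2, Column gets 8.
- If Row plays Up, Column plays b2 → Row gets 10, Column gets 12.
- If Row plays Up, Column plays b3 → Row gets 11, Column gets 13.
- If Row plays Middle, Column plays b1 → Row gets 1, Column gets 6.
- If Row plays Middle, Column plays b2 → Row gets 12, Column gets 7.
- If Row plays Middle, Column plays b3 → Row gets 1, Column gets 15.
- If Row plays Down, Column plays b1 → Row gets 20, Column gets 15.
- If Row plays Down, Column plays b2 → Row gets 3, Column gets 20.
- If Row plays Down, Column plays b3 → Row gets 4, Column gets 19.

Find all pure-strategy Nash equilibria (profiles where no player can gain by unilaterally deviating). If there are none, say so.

The unique pure-strategy Nash equilibrium is (Up, b3).

Mark each player's best response to every combination of opponents' strategies; a profile where every player is best-responding is a pure Nash equilibrium.
Row against b1: payoffs 2, 1, 20 → best response Down.
Row against b2: payoffs 10, 12, 3 → best response Middle.
Row against b3: payoffs 11, 1, 4 → best response Up.
Column against Up: payoffs 8, 12, 13 → best response b3.
Column against Middle: payoffs 6, 7, 15 → best response b3.
Column against Down: payoffs 15, 20, 19 → best response b2.
Mutual best responses: (Up, b3).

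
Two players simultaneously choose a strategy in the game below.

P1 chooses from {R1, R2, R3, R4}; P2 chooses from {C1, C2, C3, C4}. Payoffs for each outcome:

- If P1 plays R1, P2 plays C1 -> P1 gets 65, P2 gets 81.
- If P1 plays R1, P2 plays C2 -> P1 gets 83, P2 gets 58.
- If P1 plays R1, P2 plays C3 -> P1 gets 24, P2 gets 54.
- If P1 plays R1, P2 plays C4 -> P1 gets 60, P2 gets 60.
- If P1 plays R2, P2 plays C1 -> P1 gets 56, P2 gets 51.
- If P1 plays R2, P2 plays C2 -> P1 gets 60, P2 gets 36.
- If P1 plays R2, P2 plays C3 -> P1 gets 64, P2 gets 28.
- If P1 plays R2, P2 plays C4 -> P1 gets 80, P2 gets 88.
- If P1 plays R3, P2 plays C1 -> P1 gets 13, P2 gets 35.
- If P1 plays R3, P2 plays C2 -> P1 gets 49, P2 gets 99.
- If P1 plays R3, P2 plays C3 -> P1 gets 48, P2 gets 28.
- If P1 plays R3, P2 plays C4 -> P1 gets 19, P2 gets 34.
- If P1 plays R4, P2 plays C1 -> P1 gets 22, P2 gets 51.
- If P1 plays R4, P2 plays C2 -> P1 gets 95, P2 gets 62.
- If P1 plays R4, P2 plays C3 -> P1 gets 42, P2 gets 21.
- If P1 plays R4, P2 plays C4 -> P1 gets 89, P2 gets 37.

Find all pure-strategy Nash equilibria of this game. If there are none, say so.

Pure-strategy Nash equilibria: (R1, C1); (R4, C2)

For each player, find the best response to each opponent profile; mutual best responses are the pure NE.
P1 against C1: payoffs 65, 56, 13, 22 → best response R1.
P1 against C2: payoffs 83, 60, 49, 95 → best response R4.
P1 against C3: payoffs 24, 64, 48, 42 → best response R2.
P1 against C4: payoffs 60, 80, 19, 89 → best response R4.
P2 against R1: payoffs 81, 58, 54, 60 → best response C1.
P2 against R2: payoffs 51, 36, 28, 88 → best response C4.
P2 against R3: payoffs 35, 99, 28, 34 → best response C2.
P2 against R4: payoffs 51, 62, 21, 37 → best response C2.
Mutual best responses: (R1, C1); (R4, C2).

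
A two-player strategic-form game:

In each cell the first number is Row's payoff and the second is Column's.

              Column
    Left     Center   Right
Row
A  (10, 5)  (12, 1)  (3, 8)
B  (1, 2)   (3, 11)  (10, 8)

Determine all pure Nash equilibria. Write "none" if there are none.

This game has no pure Nash equilibrium.

Mark each player's best response to every combination of opponents' strategies; a profile where every player is best-responding is a pure Nash equilibrium.
Row against Left: payoffs 10, 1 → best response A.
Row against Center: payoffs 12, 3 → best response A.
Row against Right: payoffs 3, 10 → best response B.
Column against A: payoffs 5, 1, 8 → best response Right.
Column against B: payoffs 2, 11, 8 → best response Center.
No profile is a mutual best response for all players.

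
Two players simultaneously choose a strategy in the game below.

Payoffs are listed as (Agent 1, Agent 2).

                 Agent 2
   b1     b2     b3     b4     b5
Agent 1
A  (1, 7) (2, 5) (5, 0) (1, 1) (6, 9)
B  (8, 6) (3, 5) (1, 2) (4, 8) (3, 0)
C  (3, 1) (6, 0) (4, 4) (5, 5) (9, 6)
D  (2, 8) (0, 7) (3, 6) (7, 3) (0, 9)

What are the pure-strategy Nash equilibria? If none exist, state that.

(C, b5)

Agent 1 against b1: payoffs 1, 8, 3, 2 → best response B.
Agent 1 against b2: payoffs 2, 3, 6, 0 → best response C.
Agent 1 against b3: payoffs 5, 1, 4, 3 → best response A.
Agent 1 against b4: payoffs 1, 4, 5, 7 → best response D.
Agent 1 against b5: payoffs 6, 3, 9, 0 → best response C.
Agent 2 against A: payoffs 7, 5, 0, 1, 9 → best response b5.
Agent 2 against B: payoffs 6, 5, 2, 8, 0 → best response b4.
Agent 2 against C: payoffs 1, 0, 4, 5, 6 → best response b5.
Agent 2 against D: payoffs 8, 7, 6, 3, 9 → best response b5.
Mutual best responses: (C, b5).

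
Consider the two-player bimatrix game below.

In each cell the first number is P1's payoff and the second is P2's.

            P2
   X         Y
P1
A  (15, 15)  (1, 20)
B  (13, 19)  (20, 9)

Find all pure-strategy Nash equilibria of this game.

P1 against X: payoffs 15, 13 → best response A.
P1 against Y: payoffs 1, 20 → best response B.
P2 against A: payoffs 15, 20 → best response Y.
P2 against B: payoffs 19, 9 → best response X.
No profile is a mutual best response for all players.

none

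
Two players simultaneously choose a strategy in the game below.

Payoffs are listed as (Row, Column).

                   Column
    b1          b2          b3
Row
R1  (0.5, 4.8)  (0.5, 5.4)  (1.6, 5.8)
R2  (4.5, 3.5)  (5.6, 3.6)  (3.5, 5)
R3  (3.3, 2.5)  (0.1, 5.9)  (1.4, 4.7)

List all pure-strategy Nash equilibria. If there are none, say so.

Row against b1: payoffs 0.5, 4.5, 3.3 → best response R2.
Row against b2: payoffs 0.5, 5.6, 0.1 → best response R2.
Row against b3: payoffs 1.6, 3.5, 1.4 → best response R2.
Column against R1: payoffs 4.8, 5.4, 5.8 → best response b3.
Column against R2: payoffs 3.5, 3.6, 5 → best response b3.
Column against R3: payoffs 2.5, 5.9, 4.7 → best response b2.
Mutual best responses: (R2, b3).

(R2, b3)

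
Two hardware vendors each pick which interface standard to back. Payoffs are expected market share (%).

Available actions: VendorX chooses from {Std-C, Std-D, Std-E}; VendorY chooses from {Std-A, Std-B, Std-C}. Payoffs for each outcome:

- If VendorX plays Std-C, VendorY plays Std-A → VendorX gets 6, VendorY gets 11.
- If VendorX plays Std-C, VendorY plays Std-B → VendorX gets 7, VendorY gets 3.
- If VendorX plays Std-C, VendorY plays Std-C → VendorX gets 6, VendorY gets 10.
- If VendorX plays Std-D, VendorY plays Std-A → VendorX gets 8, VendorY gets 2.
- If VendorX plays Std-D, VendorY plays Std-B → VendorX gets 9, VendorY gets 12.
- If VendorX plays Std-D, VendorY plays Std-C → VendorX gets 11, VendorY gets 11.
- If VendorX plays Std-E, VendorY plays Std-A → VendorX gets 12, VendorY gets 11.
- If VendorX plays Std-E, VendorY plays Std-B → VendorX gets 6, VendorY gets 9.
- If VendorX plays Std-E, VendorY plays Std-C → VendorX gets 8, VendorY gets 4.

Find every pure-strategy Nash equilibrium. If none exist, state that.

(Std-D, Std-B) and (Std-E, Std-A)

Check each profile: it is a Nash equilibrium iff no player can strictly gain by switching unilaterally.
(Std-C, Std-A): VendorX can switch to Std-D (6 → 8). Not NE.
(Std-C, Std-B): VendorX can switch to Std-D (7 → 9). Not NE.
(Std-C, Std-C): VendorX can switch to Std-D (6 → 11). Not NE.
(Std-D, Std-A): VendorX can switch to Std-E (8 → 12). Not NE.
(Std-D, Std-B): VendorX gets 9, best alternative 7; VendorY gets 12, best alternative 11. No profitable deviation — NE.
(Std-D, Std-C): VendorY can switch to Std-B (11 → 12). Not NE.
(Std-E, Std-A): VendorX gets 12, best alternative 8; VendorY gets 11, best alternative 9. No profitable deviation — NE.
(Std-E, Std-B): VendorX can switch to Std-C (6 → 7). Not NE.
(Std-E, Std-C): VendorX can switch to Std-D (8 → 11). Not NE.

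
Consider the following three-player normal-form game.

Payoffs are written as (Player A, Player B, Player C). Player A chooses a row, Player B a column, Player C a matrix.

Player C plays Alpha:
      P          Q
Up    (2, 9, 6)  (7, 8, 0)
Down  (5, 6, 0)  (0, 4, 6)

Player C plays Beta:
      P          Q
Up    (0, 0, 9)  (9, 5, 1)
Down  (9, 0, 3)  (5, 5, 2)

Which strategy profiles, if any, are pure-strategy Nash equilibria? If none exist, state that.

The unique pure-strategy Nash equilibrium is (Up, Q, Beta).

For each player, find the best response to each opponent profile; mutual best responses are the pure NE.
Player A against (P, Alpha): payoffs 2, 5 → best response Down.
Player A against (P, Beta): payoffs 0, 9 → best response Down.
Player A against (Q, Alpha): payoffs 7, 0 → best response Up.
Player A against (Q, Beta): payoffs 9, 5 → best response Up.
Player B against (Up, Alpha): payoffs 9, 8 → best response P.
Player B against (Up, Beta): payoffs 0, 5 → best response Q.
Player B against (Down, Alpha): payoffs 6, 4 → best response P.
Player B against (Down, Beta): payoffs 0, 5 → best response Q.
Player C against (Up, P): payoffs 6, 9 → best response Beta.
Player C against (Up, Q): payoffs 0, 1 → best response Beta.
Player C against (Down, P): payoffs 0, 3 → best response Beta.
Player C against (Down, Q): payoffs 6, 2 → best response Alpha.
Mutual best responses: (Up, Q, Beta).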